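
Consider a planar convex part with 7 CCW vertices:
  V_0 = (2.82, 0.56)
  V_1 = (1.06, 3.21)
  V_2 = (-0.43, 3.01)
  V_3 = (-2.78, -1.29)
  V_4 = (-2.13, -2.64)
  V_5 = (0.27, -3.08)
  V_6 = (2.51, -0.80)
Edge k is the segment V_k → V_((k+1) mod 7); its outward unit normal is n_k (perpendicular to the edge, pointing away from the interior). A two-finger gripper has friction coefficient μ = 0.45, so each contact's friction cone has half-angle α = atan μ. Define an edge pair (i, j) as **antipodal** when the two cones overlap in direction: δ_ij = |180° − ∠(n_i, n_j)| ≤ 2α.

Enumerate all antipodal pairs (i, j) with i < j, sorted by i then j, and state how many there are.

count = 7; pairs: (0,3), (0,4), (1,4), (1,5), (2,5), (2,6), (3,6)

α = atan 0.45 = 24.23°;  2α = 48.46°
n_0 = (+0.8330, +0.5532)
n_1 = (-0.1330, +0.9911)
n_2 = (-0.8775, +0.4796)
n_3 = (-0.9010, -0.4338)
n_4 = (-0.1803, -0.9836)
n_5 = (+0.7133, -0.7008)
n_6 = (+0.9750, -0.2222)
  (0,1): δ = 115.95°  ·
  (0,2): δ = 62.25°  ·
  (0,3): δ = 7.88°  ✓
  (0,4): δ = 46.02°  ✓
  (0,5): δ = 101.92°  ·
  (0,6): δ = 133.57°  ·
  (1,2): δ = 126.30°  ·
  (1,3): δ = 71.94°  ·
  (1,4): δ = 18.03°  ✓
  (1,5): δ = 37.86°  ✓
  (1,6): δ = 69.51°  ·
  (2,3): δ = 125.63°  ·
  (2,4): δ = 71.73°  ·
  (2,5): δ = 15.84°  ✓
  (2,6): δ = 15.82°  ✓
  (3,4): δ = 126.10°  ·
  (3,5): δ = 70.20°  ·
  (3,6): δ = 38.55°  ✓
  (4,5): δ = 124.10°  ·
  (4,6): δ = 92.45°  ·
  (5,6): δ = 148.35°  ·
antipodal pairs: 7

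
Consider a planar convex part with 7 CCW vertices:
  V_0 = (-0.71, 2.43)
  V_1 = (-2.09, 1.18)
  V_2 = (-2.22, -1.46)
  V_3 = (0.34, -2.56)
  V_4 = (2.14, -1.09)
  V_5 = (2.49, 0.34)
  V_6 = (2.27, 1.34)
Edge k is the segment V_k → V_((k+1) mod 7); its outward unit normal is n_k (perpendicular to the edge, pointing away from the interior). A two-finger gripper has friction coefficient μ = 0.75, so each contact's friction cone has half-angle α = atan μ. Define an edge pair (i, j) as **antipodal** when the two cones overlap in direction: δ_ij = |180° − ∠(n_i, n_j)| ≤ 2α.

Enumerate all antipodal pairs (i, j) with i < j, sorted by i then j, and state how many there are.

count = 11; pairs: (0,2), (0,3), (0,4), (0,5), (1,3), (1,4), (1,5), (1,6), (2,5), (2,6), (3,6)

α = atan 0.75 = 36.87°;  2α = 73.74°
n_0 = (-0.6713, +0.7412)
n_1 = (-0.9988, +0.0492)
n_2 = (-0.3948, -0.9188)
n_3 = (+0.6325, -0.7745)
n_4 = (+0.9713, -0.2377)
n_5 = (+0.9766, +0.2149)
n_6 = (+0.3435, +0.9391)
  (0,1): δ = 134.99°  ·
  (0,2): δ = 65.42°  ✓
  (0,3): δ = 2.93°  ✓
  (0,4): δ = 34.08°  ✓
  (0,5): δ = 60.24°  ✓
  (0,6): δ = 117.74°  ·
  (1,2): δ = 110.43°  ·
  (1,3): δ = 47.94°  ✓
  (1,4): δ = 10.93°  ✓
  (1,5): δ = 15.23°  ✓
  (1,6): δ = 72.73°  ✓
  (2,3): δ = 117.51°  ·
  (2,4): δ = 80.50°  ·
  (2,5): δ = 54.34°  ✓
  (2,6): δ = 3.16°  ✓
  (3,4): δ = 142.99°  ·
  (3,5): δ = 116.83°  ·
  (3,6): δ = 59.33°  ✓
  (4,5): δ = 153.84°  ·
  (4,6): δ = 96.34°  ·
  (5,6): δ = 122.50°  ·
antipodal pairs: 11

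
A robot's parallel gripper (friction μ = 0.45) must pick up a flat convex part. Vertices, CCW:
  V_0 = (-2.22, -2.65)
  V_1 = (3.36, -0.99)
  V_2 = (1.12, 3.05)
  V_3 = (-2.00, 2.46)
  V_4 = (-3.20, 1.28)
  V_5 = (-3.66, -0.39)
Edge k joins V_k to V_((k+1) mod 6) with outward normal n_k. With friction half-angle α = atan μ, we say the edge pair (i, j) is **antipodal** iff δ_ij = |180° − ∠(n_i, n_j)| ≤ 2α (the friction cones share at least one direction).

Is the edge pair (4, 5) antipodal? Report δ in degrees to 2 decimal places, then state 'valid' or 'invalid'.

α = atan 0.45 = 24.23°;  2α = 48.46°
edge 4: e_4 = (-0.46, -1.67);  n_4 = (-0.9641, +0.2656)
edge 5: e_5 = (+1.44, -2.26);  n_5 = (-0.8434, -0.5374)
∠(n_4, n_5) = 47.90°
δ = |180° − 47.90°| = 132.10°
132.10° > 2α = 48.46°  →  invalid

δ = 132.10°, invalid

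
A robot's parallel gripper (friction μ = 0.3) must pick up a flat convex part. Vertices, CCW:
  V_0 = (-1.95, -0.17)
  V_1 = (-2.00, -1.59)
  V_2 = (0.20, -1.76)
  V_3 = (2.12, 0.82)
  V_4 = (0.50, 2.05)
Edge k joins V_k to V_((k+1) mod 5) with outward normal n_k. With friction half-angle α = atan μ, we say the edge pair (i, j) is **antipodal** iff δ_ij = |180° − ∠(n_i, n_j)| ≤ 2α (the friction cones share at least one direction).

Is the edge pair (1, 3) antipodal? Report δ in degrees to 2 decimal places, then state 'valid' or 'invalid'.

δ = 32.79°, valid

α = atan 0.3 = 16.70°;  2α = 33.40°
edge 1: e_1 = (+2.20, -0.17);  n_1 = (-0.0770, -0.9970)
edge 3: e_3 = (-1.62, +1.23);  n_3 = (+0.6047, +0.7964)
∠(n_1, n_3) = 147.21°
δ = |180° − 147.21°| = 32.79°
32.79° ≤ 2α = 33.40°  →  valid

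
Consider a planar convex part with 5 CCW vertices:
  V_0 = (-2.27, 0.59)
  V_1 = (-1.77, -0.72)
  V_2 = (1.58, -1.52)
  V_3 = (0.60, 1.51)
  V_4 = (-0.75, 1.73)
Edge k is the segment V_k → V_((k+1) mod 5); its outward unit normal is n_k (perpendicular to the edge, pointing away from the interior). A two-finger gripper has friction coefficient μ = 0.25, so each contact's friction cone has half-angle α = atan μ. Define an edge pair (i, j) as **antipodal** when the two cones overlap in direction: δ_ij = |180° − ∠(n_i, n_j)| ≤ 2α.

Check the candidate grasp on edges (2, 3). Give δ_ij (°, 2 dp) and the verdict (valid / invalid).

δ = 117.18°, invalid

α = atan 0.25 = 14.04°;  2α = 28.07°
edge 2: e_2 = (-0.98, +3.03);  n_2 = (+0.9515, +0.3077)
edge 3: e_3 = (-1.35, +0.22);  n_3 = (+0.1608, +0.9870)
∠(n_2, n_3) = 62.82°
δ = |180° − 62.82°| = 117.18°
117.18° > 2α = 28.07°  →  invalid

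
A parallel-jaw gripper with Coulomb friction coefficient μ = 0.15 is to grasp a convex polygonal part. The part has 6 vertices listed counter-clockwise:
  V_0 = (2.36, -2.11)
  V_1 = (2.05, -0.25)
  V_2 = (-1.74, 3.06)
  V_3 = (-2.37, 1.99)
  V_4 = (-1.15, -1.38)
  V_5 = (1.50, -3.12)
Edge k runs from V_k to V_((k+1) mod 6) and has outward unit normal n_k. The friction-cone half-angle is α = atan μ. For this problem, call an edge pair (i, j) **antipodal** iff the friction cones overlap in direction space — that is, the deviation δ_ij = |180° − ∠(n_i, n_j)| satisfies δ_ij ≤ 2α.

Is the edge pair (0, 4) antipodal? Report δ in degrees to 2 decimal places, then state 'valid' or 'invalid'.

α = atan 0.15 = 8.53°;  2α = 17.06°
edge 0: e_0 = (-0.31, +1.86);  n_0 = (+0.9864, +0.1644)
edge 4: e_4 = (+2.65, -1.74);  n_4 = (-0.5489, -0.8359)
∠(n_0, n_4) = 132.75°
δ = |180° − 132.75°| = 47.25°
47.25° > 2α = 17.06°  →  invalid

δ = 47.25°, invalid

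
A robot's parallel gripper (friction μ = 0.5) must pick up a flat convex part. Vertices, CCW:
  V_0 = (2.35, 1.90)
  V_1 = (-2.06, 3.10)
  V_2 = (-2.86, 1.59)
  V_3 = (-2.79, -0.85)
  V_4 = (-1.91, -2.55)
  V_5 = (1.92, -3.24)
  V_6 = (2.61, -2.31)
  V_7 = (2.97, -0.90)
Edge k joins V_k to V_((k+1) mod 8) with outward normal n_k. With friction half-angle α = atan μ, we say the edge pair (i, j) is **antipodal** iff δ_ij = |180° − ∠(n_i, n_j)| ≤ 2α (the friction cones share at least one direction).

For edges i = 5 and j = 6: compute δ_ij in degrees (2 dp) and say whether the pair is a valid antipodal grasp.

δ = 157.75°, invalid

α = atan 0.5 = 26.57°;  2α = 53.13°
edge 5: e_5 = (+0.69, +0.93);  n_5 = (+0.8031, -0.5958)
edge 6: e_6 = (+0.36, +1.41);  n_6 = (+0.9689, -0.2474)
∠(n_5, n_6) = 22.25°
δ = |180° − 22.25°| = 157.75°
157.75° > 2α = 53.13°  →  invalid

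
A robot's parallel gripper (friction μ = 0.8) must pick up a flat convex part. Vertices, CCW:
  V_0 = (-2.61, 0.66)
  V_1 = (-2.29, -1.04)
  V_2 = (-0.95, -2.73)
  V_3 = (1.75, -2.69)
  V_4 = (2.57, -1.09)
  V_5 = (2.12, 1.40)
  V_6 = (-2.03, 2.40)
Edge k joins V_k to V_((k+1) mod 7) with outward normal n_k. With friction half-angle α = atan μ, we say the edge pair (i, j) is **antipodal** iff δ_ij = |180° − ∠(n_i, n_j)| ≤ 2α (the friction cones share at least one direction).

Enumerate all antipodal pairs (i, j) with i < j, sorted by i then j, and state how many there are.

α = atan 0.8 = 38.66°;  2α = 77.32°
n_0 = (-0.9827, -0.1850)
n_1 = (-0.7836, -0.6213)
n_2 = (+0.0148, -0.9999)
n_3 = (+0.8899, -0.4561)
n_4 = (+0.9841, +0.1778)
n_5 = (+0.2343, +0.9722)
n_6 = (-0.9487, +0.3162)
  (0,1): δ = 152.25°  ·
  (0,2): δ = 99.81°  ·
  (0,3): δ = 37.80°  ✓
  (0,4): δ = 0.42°  ✓
  (0,5): δ = 65.79°  ✓
  (0,6): δ = 150.90°  ·
  (1,2): δ = 127.56°  ·
  (1,3): δ = 65.55°  ✓
  (1,4): δ = 28.17°  ✓
  (1,5): δ = 38.04°  ✓
  (1,6): δ = 123.15°  ·
  (2,3): δ = 117.98°  ·
  (2,4): δ = 80.60°  ·
  (2,5): δ = 14.40°  ✓
  (2,6): δ = 70.72°  ✓
  (3,4): δ = 142.62°  ·
  (3,5): δ = 76.41°  ✓
  (3,6): δ = 8.70°  ✓
  (4,5): δ = 113.79°  ·
  (4,6): δ = 28.68°  ✓
  (5,6): δ = 94.89°  ·
antipodal pairs: 11

count = 11; pairs: (0,3), (0,4), (0,5), (1,3), (1,4), (1,5), (2,5), (2,6), (3,5), (3,6), (4,6)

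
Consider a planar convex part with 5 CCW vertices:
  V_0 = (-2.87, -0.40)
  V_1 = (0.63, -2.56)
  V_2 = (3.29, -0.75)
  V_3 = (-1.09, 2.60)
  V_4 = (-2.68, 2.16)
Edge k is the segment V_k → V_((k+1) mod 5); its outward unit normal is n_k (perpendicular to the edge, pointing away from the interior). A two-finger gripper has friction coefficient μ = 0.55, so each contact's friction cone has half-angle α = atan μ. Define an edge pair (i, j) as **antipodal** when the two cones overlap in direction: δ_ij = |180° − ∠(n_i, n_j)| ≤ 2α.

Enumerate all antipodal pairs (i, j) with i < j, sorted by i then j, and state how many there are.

α = atan 0.55 = 28.81°;  2α = 57.62°
n_0 = (-0.5252, -0.8510)
n_1 = (+0.5626, -0.8268)
n_2 = (+0.6075, +0.7943)
n_3 = (-0.2667, +0.9638)
n_4 = (-0.9973, +0.0740)
  (0,1): δ = 114.09°  ·
  (0,2): δ = 5.73°  ✓
  (0,3): δ = 47.15°  ✓
  (0,4): δ = 117.44°  ·
  (1,2): δ = 71.64°  ·
  (1,3): δ = 18.77°  ✓
  (1,4): δ = 51.52°  ✓
  (2,3): δ = 127.12°  ·
  (2,4): δ = 56.83°  ✓
  (3,4): δ = 109.71°  ·
antipodal pairs: 5

count = 5; pairs: (0,2), (0,3), (1,3), (1,4), (2,4)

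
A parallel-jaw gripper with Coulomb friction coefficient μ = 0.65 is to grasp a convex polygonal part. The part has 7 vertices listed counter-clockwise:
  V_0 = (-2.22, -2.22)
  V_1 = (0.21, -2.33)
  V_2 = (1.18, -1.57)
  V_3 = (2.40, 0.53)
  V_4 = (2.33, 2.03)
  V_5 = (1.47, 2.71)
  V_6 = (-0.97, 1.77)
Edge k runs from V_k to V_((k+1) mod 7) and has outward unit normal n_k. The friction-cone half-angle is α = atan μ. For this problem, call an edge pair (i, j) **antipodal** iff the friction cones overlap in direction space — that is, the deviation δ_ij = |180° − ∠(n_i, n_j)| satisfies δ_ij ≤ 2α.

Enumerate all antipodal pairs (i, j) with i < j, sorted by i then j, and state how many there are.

count = 7; pairs: (0,4), (0,5), (1,5), (1,6), (2,5), (2,6), (3,6)

α = atan 0.65 = 33.02°;  2α = 66.05°
n_0 = (-0.0452, -0.9990)
n_1 = (+0.6167, -0.7872)
n_2 = (+0.8647, -0.5023)
n_3 = (+0.9989, +0.0466)
n_4 = (+0.6202, +0.7844)
n_5 = (-0.3595, +0.9331)
n_6 = (-0.9543, +0.2990)
  (0,1): δ = 139.33°  ·
  (0,2): δ = 117.56°  ·
  (0,3): δ = 84.74°  ·
  (0,4): δ = 35.74°  ✓
  (0,5): δ = 23.66°  ✓
  (0,6): δ = 75.20°  ·
  (1,2): δ = 158.23°  ·
  (1,3): δ = 125.41°  ·
  (1,4): δ = 76.41°  ·
  (1,5): δ = 17.01°  ✓
  (1,6): δ = 34.53°  ✓
  (2,3): δ = 147.17°  ·
  (2,4): δ = 98.18°  ·
  (2,5): δ = 38.78°  ✓
  (2,6): δ = 12.76°  ✓
  (3,4): δ = 131.01°  ·
  (3,5): δ = 71.60°  ·
  (3,6): δ = 20.07°  ✓
  (4,5): δ = 120.60°  ·
  (4,6): δ = 69.06°  ·
  (5,6): δ = 128.46°  ·
antipodal pairs: 7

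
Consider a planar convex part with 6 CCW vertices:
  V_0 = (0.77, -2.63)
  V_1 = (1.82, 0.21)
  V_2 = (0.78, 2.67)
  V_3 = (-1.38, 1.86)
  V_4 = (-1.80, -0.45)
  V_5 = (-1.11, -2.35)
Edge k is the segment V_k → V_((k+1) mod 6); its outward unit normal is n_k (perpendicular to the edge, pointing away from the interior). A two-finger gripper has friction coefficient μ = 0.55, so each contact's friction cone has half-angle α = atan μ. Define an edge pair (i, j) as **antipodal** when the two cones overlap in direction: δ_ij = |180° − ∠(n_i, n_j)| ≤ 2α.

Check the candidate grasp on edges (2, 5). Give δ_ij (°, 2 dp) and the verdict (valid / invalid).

δ = 29.03°, valid

α = atan 0.55 = 28.81°;  2α = 57.62°
edge 2: e_2 = (-2.16, -0.81);  n_2 = (-0.3511, +0.9363)
edge 5: e_5 = (+1.88, -0.28);  n_5 = (-0.1473, -0.9891)
∠(n_2, n_5) = 150.97°
δ = |180° − 150.97°| = 29.03°
29.03° ≤ 2α = 57.62°  →  valid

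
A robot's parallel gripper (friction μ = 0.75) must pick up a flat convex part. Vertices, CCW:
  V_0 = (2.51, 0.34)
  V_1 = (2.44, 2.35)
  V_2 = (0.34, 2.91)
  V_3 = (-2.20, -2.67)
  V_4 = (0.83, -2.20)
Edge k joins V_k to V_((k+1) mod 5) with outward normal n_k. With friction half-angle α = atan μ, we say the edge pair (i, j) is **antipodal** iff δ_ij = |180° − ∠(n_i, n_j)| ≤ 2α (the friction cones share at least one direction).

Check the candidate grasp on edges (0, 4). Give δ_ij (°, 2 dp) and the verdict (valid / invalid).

δ = 144.52°, invalid

α = atan 0.75 = 36.87°;  2α = 73.74°
edge 0: e_0 = (-0.07, +2.01);  n_0 = (+0.9994, +0.0348)
edge 4: e_4 = (+1.68, +2.54);  n_4 = (+0.8341, -0.5517)
∠(n_0, n_4) = 35.48°
δ = |180° − 35.48°| = 144.52°
144.52° > 2α = 73.74°  →  invalid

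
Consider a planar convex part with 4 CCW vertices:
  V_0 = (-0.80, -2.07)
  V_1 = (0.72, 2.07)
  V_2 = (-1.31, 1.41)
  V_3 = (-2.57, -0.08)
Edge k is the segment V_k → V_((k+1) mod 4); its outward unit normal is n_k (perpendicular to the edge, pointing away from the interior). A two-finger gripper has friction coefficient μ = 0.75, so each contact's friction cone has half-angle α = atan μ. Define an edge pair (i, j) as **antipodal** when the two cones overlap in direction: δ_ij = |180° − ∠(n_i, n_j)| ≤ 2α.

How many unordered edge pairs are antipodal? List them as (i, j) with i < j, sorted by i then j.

α = atan 0.75 = 36.87°;  2α = 73.74°
n_0 = (+0.9387, -0.3447)
n_1 = (-0.3092, +0.9510)
n_2 = (-0.7636, +0.6457)
n_3 = (-0.7472, -0.6646)
  (0,1): δ = 51.83°  ✓
  (0,2): δ = 20.06°  ✓
  (0,3): δ = 61.81°  ✓
  (1,2): δ = 148.23°  ·
  (1,3): δ = 66.36°  ✓
  (2,3): δ = 98.13°  ·
antipodal pairs: 4

count = 4; pairs: (0,1), (0,2), (0,3), (1,3)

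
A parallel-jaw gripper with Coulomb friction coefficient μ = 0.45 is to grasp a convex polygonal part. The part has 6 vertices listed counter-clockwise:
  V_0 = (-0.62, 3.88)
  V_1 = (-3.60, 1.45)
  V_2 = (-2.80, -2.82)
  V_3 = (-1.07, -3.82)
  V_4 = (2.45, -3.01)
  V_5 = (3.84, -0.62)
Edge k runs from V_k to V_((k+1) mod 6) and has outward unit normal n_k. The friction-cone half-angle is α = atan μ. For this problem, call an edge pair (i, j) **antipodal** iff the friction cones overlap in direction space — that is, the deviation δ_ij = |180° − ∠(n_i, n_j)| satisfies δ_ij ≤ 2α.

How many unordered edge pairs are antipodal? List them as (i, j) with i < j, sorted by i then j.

count = 5; pairs: (0,3), (0,4), (1,4), (1,5), (2,5)

α = atan 0.45 = 24.23°;  2α = 48.46°
n_0 = (-0.6320, +0.7750)
n_1 = (-0.9829, -0.1841)
n_2 = (-0.5004, -0.8658)
n_3 = (+0.2243, -0.9745)
n_4 = (+0.8644, -0.5027)
n_5 = (+0.7103, +0.7039)
  (0,1): δ = 118.58°  ·
  (0,2): δ = 69.22°  ·
  (0,3): δ = 26.24°  ✓
  (0,4): δ = 20.62°  ✓
  (0,5): δ = 95.55°  ·
  (1,2): δ = 130.64°  ·
  (1,3): δ = 87.65°  ·
  (1,4): δ = 40.79°  ✓
  (1,5): δ = 34.13°  ✓
  (2,3): δ = 137.01°  ·
  (2,4): δ = 90.15°  ·
  (2,5): δ = 15.23°  ✓
  (3,4): δ = 133.14°  ·
  (3,5): δ = 58.21°  ·
  (4,5): δ = 105.07°  ·
antipodal pairs: 5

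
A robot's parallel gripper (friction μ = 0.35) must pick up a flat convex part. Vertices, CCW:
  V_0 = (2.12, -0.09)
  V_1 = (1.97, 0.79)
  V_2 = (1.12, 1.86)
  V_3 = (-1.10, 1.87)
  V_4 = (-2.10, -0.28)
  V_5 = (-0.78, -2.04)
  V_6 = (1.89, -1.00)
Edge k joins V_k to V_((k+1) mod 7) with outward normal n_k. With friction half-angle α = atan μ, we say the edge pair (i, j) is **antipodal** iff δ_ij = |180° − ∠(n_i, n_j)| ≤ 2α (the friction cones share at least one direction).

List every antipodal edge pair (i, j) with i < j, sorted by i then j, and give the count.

count = 5; pairs: (0,3), (0,4), (1,4), (2,5), (3,6)

α = atan 0.35 = 19.29°;  2α = 38.58°
n_0 = (+0.9858, +0.1680)
n_1 = (+0.7830, +0.6220)
n_2 = (+0.0045, +1.0000)
n_3 = (-0.9067, +0.4217)
n_4 = (-0.8000, -0.6000)
n_5 = (+0.3630, -0.9318)
n_6 = (+0.9695, -0.2450)
  (0,1): δ = 151.21°  ·
  (0,2): δ = 99.93°  ·
  (0,3): δ = 34.62°  ✓
  (0,4): δ = 27.20°  ✓
  (0,5): δ = 101.61°  ·
  (0,6): δ = 156.14°  ·
  (1,2): δ = 128.72°  ·
  (1,3): δ = 63.41°  ·
  (1,4): δ = 1.59°  ✓
  (1,5): δ = 72.82°  ·
  (1,6): δ = 127.35°  ·
  (2,3): δ = 114.69°  ·
  (2,4): δ = 52.87°  ·
  (2,5): δ = 21.54°  ✓
  (2,6): δ = 76.07°  ·
  (3,4): δ = 118.19°  ·
  (3,5): δ = 43.77°  ·
  (3,6): δ = 10.76°  ✓
  (4,5): δ = 105.59°  ·
  (4,6): δ = 51.05°  ·
  (5,6): δ = 125.47°  ·
antipodal pairs: 5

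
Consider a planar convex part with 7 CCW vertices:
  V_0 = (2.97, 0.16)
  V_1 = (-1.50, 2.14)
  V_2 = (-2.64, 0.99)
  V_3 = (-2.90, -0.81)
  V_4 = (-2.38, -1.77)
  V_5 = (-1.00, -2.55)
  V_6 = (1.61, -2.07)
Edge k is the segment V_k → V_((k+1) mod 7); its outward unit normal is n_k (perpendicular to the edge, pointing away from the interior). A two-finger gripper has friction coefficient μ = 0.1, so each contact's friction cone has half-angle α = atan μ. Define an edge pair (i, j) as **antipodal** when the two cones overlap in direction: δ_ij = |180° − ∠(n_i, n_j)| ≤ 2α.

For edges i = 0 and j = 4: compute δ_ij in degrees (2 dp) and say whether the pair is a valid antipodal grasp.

α = atan 0.1 = 5.71°;  2α = 11.42°
edge 0: e_0 = (-4.47, +1.98);  n_0 = (+0.4050, +0.9143)
edge 4: e_4 = (+1.38, -0.78);  n_4 = (-0.4921, -0.8706)
∠(n_0, n_4) = 174.42°
δ = |180° − 174.42°| = 5.58°
5.58° ≤ 2α = 11.42°  →  valid

δ = 5.58°, valid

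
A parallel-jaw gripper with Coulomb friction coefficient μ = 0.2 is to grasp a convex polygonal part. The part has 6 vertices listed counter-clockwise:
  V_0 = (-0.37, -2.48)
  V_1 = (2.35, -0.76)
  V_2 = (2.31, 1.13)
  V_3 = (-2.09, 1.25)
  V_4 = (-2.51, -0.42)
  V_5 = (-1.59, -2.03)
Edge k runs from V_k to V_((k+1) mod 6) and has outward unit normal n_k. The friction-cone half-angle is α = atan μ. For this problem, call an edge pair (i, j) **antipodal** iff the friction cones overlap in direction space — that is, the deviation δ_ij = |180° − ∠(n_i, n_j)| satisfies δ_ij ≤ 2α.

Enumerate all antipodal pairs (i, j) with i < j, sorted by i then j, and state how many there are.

count = 2; pairs: (1,3), (2,5)

α = atan 0.2 = 11.31°;  2α = 22.62°
n_0 = (+0.5345, -0.8452)
n_1 = (+0.9998, +0.0212)
n_2 = (+0.0273, +0.9996)
n_3 = (-0.9698, +0.2439)
n_4 = (-0.8682, -0.4961)
n_5 = (-0.3461, -0.9382)
  (0,1): δ = 121.09°  ·
  (0,2): δ = 33.87°  ·
  (0,3): δ = 43.58°  ·
  (0,4): δ = 87.44°  ·
  (0,5): δ = 127.45°  ·
  (1,2): δ = 92.77°  ·
  (1,3): δ = 15.33°  ✓
  (1,4): δ = 28.53°  ·
  (1,5): δ = 68.54°  ·
  (2,3): δ = 102.55°  ·
  (2,4): δ = 58.69°  ·
  (2,5): δ = 18.68°  ✓
  (3,4): δ = 136.14°  ·
  (3,5): δ = 96.13°  ·
  (4,5): δ = 139.99°  ·
antipodal pairs: 2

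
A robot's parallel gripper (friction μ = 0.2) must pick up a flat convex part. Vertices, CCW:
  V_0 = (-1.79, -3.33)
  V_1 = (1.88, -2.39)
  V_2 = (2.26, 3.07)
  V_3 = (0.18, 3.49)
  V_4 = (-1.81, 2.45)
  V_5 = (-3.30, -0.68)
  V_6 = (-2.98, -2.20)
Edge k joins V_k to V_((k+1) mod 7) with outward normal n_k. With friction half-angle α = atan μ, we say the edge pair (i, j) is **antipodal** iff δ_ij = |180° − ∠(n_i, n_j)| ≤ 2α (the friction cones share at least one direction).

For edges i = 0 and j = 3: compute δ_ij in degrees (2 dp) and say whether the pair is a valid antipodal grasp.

α = atan 0.2 = 11.31°;  2α = 22.62°
edge 0: e_0 = (+3.67, +0.94);  n_0 = (+0.2481, -0.9687)
edge 3: e_3 = (-1.99, -1.04);  n_3 = (-0.4632, +0.8863)
∠(n_0, n_3) = 166.77°
δ = |180° − 166.77°| = 13.23°
13.23° ≤ 2α = 22.62°  →  valid

δ = 13.23°, valid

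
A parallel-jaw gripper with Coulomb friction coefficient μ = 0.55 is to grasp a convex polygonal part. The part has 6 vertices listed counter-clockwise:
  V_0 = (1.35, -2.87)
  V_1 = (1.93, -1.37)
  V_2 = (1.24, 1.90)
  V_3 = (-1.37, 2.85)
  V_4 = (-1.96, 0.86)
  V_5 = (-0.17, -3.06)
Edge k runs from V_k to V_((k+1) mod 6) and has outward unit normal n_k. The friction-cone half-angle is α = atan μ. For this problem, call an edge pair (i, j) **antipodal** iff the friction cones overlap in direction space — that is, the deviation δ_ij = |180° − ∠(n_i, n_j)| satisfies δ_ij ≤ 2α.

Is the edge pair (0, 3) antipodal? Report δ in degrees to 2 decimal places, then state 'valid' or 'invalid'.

α = atan 0.55 = 28.81°;  2α = 57.62°
edge 0: e_0 = (+0.58, +1.50);  n_0 = (+0.9327, -0.3606)
edge 3: e_3 = (-0.59, -1.99);  n_3 = (-0.9587, +0.2843)
∠(n_0, n_3) = 175.37°
δ = |180° − 175.37°| = 4.63°
4.63° ≤ 2α = 57.62°  →  valid

δ = 4.63°, valid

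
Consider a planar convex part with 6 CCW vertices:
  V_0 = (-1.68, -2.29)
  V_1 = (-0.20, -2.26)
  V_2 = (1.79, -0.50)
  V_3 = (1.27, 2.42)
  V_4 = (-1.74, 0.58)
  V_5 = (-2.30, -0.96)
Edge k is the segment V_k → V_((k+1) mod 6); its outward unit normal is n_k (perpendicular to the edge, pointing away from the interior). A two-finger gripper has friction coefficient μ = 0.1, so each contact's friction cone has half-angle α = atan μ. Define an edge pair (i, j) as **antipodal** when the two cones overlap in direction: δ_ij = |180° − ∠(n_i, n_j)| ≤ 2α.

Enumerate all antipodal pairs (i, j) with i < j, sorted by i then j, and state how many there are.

α = atan 0.1 = 5.71°;  2α = 11.42°
n_0 = (+0.0203, -0.9998)
n_1 = (+0.6625, -0.7491)
n_2 = (+0.9845, +0.1753)
n_3 = (-0.5216, +0.8532)
n_4 = (-0.9398, +0.3417)
n_5 = (-0.9064, -0.4225)
  (0,1): δ = 139.67°  ·
  (0,2): δ = 81.06°  ·
  (0,3): δ = 30.28°  ·
  (0,4): δ = 68.86°  ·
  (0,5): δ = 113.83°  ·
  (1,2): δ = 121.39°  ·
  (1,3): δ = 10.05°  ✓
  (1,4): δ = 28.53°  ·
  (1,5): δ = 73.50°  ·
  (2,3): δ = 68.66°  ·
  (2,4): δ = 30.08°  ·
  (2,5): δ = 14.90°  ·
  (3,4): δ = 141.42°  ·
  (3,5): δ = 96.44°  ·
  (4,5): δ = 135.02°  ·
antipodal pairs: 1

count = 1; pairs: (1,3)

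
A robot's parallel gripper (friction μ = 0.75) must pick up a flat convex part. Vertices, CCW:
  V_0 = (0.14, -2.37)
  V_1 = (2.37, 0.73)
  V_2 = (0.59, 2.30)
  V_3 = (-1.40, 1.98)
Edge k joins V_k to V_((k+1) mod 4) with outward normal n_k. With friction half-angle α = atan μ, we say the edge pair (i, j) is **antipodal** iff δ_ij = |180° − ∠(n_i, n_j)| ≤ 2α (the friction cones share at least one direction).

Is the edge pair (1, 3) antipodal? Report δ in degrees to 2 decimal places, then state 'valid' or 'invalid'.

α = atan 0.75 = 36.87°;  2α = 73.74°
edge 1: e_1 = (-1.78, +1.57);  n_1 = (+0.6615, +0.7500)
edge 3: e_3 = (+1.54, -4.35);  n_3 = (-0.9427, -0.3337)
∠(n_1, n_3) = 150.91°
δ = |180° − 150.91°| = 29.09°
29.09° ≤ 2α = 73.74°  →  valid

δ = 29.09°, valid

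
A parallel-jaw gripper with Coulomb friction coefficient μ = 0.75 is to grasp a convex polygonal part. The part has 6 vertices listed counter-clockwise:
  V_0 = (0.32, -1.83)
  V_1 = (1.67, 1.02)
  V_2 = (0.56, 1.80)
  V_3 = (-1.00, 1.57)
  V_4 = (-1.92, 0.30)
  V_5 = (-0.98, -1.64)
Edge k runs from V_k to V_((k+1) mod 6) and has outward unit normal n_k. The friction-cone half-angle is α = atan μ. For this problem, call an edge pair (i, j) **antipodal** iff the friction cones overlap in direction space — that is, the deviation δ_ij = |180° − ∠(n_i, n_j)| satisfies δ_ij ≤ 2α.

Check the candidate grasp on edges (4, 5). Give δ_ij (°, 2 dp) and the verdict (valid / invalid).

δ = 124.17°, invalid

α = atan 0.75 = 36.87°;  2α = 73.74°
edge 4: e_4 = (+0.94, -1.94);  n_4 = (-0.8999, -0.4360)
edge 5: e_5 = (+1.30, -0.19);  n_5 = (-0.1446, -0.9895)
∠(n_4, n_5) = 55.83°
δ = |180° − 55.83°| = 124.17°
124.17° > 2α = 73.74°  →  invalid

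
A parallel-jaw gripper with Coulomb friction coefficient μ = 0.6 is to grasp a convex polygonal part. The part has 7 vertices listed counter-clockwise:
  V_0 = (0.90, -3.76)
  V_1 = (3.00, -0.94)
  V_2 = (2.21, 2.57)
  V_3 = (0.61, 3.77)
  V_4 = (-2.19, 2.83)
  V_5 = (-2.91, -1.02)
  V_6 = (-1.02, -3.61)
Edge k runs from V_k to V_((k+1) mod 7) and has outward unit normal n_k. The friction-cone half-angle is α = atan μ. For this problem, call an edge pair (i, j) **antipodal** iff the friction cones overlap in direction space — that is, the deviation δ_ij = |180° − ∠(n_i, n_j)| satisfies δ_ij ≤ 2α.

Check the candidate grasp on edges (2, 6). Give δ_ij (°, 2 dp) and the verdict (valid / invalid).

α = atan 0.6 = 30.96°;  2α = 61.93°
edge 2: e_2 = (-1.60, +1.20);  n_2 = (+0.6000, +0.8000)
edge 6: e_6 = (+1.92, -0.15);  n_6 = (-0.0779, -0.9970)
∠(n_2, n_6) = 147.60°
δ = |180° − 147.60°| = 32.40°
32.40° ≤ 2α = 61.93°  →  valid

δ = 32.40°, valid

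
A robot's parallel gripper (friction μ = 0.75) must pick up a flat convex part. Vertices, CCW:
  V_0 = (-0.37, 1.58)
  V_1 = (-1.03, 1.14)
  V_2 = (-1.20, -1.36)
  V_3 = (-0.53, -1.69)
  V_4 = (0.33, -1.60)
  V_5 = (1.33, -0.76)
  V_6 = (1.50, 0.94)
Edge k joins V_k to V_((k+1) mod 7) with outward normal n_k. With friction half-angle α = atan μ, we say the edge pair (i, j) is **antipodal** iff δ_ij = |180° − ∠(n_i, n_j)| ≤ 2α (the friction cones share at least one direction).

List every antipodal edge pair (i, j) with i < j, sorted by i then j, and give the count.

α = atan 0.75 = 36.87°;  2α = 73.74°
n_0 = (-0.5547, +0.8321)
n_1 = (-0.9977, +0.0678)
n_2 = (-0.4418, -0.8971)
n_3 = (+0.1041, -0.9946)
n_4 = (+0.6432, -0.7657)
n_5 = (+0.9950, -0.0995)
n_6 = (+0.3238, +0.9461)
  (0,1): δ = 127.58°  ·
  (0,2): δ = 59.91°  ✓
  (0,3): δ = 27.72°  ✓
  (0,4): δ = 6.34°  ✓
  (0,5): δ = 50.60°  ✓
  (0,6): δ = 127.42°  ·
  (1,2): δ = 112.33°  ·
  (1,3): δ = 80.14°  ·
  (1,4): δ = 46.08°  ✓
  (1,5): δ = 1.82°  ✓
  (1,6): δ = 75.00°  ·
  (2,3): δ = 147.80°  ·
  (2,4): δ = 113.75°  ·
  (2,5): δ = 69.49°  ✓
  (2,6): δ = 7.33°  ✓
  (3,4): δ = 145.94°  ·
  (3,5): δ = 101.68°  ·
  (3,6): δ = 24.87°  ✓
  (4,5): δ = 135.74°  ·
  (4,6): δ = 58.92°  ✓
  (5,6): δ = 103.18°  ·
antipodal pairs: 10

count = 10; pairs: (0,2), (0,3), (0,4), (0,5), (1,4), (1,5), (2,5), (2,6), (3,6), (4,6)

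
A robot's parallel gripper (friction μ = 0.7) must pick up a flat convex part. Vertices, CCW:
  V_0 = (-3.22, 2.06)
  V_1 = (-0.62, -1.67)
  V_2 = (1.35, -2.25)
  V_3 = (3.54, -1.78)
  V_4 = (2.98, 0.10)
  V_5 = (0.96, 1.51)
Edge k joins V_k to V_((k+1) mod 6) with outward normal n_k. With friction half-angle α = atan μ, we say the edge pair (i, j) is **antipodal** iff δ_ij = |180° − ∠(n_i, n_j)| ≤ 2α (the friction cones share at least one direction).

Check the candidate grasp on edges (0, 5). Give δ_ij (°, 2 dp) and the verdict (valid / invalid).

α = atan 0.7 = 34.99°;  2α = 69.98°
edge 0: e_0 = (+2.60, -3.73);  n_0 = (-0.8204, -0.5718)
edge 5: e_5 = (-4.18, +0.55);  n_5 = (+0.1305, +0.9915)
∠(n_0, n_5) = 132.37°
δ = |180° − 132.37°| = 47.63°
47.63° ≤ 2α = 69.98°  →  valid

δ = 47.63°, valid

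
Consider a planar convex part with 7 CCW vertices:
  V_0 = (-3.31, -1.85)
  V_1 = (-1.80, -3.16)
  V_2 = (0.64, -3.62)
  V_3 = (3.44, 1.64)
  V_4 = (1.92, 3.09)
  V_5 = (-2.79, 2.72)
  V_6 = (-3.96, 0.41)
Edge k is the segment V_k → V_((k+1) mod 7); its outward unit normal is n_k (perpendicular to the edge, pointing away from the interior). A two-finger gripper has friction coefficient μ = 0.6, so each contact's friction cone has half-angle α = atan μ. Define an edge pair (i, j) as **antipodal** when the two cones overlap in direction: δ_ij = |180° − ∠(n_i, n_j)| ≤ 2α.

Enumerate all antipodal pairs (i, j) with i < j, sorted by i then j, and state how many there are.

count = 8; pairs: (0,3), (0,4), (1,3), (1,4), (2,4), (2,5), (2,6), (3,6)

α = atan 0.6 = 30.96°;  2α = 61.93°
n_0 = (-0.6553, -0.7554)
n_1 = (-0.1853, -0.9827)
n_2 = (+0.8827, -0.4699)
n_3 = (+0.6902, +0.7236)
n_4 = (-0.0783, +0.9969)
n_5 = (-0.8921, +0.4518)
n_6 = (-0.9610, -0.2764)
  (0,1): δ = 149.73°  ·
  (0,2): δ = 77.08°  ·
  (0,3): δ = 2.71°  ✓
  (0,4): δ = 45.43°  ✓
  (0,5): δ = 104.08°  ·
  (0,6): δ = 146.99°  ·
  (1,2): δ = 107.35°  ·
  (1,3): δ = 32.97°  ✓
  (1,4): δ = 15.17°  ✓
  (1,5): δ = 73.81°  ·
  (1,6): δ = 116.72°  ·
  (2,3): δ = 105.62°  ·
  (2,4): δ = 57.48°  ✓
  (2,5): δ = 1.17°  ✓
  (2,6): δ = 44.07°  ✓
  (3,4): δ = 131.86°  ·
  (3,5): δ = 73.21°  ·
  (3,6): δ = 30.30°  ✓
  (4,5): δ = 121.35°  ·
  (4,6): δ = 78.45°  ·
  (5,6): δ = 137.09°  ·
antipodal pairs: 8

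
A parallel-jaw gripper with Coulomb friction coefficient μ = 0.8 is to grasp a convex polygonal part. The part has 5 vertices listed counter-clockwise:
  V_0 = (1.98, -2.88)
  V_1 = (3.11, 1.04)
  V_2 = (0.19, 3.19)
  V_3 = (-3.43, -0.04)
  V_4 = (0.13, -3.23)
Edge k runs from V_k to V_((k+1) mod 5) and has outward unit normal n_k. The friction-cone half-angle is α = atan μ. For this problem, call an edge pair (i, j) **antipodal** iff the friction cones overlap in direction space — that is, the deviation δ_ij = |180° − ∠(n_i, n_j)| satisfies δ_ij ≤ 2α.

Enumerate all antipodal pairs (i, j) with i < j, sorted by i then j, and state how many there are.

count = 5; pairs: (0,2), (0,3), (1,3), (1,4), (2,4)

α = atan 0.8 = 38.66°;  2α = 77.32°
n_0 = (+0.9609, -0.2770)
n_1 = (+0.5929, +0.8053)
n_2 = (-0.6658, +0.7462)
n_3 = (-0.6673, -0.7447)
n_4 = (+0.1859, -0.9826)
  (0,1): δ = 110.28°  ·
  (0,2): δ = 32.18°  ✓
  (0,3): δ = 64.22°  ✓
  (0,4): δ = 116.79°  ·
  (1,2): δ = 101.89°  ·
  (1,3): δ = 5.50°  ✓
  (1,4): δ = 47.08°  ✓
  (2,3): δ = 83.60°  ·
  (2,4): δ = 31.03°  ✓
  (3,4): δ = 127.42°  ·
antipodal pairs: 5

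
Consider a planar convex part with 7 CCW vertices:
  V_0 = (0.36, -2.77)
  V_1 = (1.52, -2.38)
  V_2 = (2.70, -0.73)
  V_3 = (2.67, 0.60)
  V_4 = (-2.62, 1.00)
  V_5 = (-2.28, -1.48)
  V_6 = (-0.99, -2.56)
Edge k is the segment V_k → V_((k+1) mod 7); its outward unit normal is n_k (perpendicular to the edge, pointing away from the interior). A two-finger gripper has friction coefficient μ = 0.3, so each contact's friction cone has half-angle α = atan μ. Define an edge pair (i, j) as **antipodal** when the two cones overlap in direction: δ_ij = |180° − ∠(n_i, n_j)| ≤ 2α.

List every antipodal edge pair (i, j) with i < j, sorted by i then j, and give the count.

count = 3; pairs: (0,3), (2,4), (3,6)

α = atan 0.3 = 16.70°;  2α = 33.40°
n_0 = (+0.3187, -0.9479)
n_1 = (+0.8134, -0.5817)
n_2 = (+0.9997, +0.0226)
n_3 = (+0.0754, +0.9972)
n_4 = (-0.9907, -0.1358)
n_5 = (-0.6419, -0.7668)
n_6 = (-0.1537, -0.9881)
  (0,1): δ = 144.15°  ·
  (0,2): δ = 107.29°  ·
  (0,3): δ = 22.91°  ✓
  (0,4): δ = 79.22°  ·
  (0,5): δ = 121.48°  ·
  (0,6): δ = 152.58°  ·
  (1,2): δ = 143.14°  ·
  (1,3): δ = 58.75°  ·
  (1,4): δ = 43.38°  ·
  (1,5): δ = 85.63°  ·
  (1,6): δ = 116.73°  ·
  (2,3): δ = 95.62°  ·
  (2,4): δ = 6.51°  ✓
  (2,5): δ = 48.77°  ·
  (2,6): δ = 79.87°  ·
  (3,4): δ = 77.87°  ·
  (3,5): δ = 35.61°  ·
  (3,6): δ = 4.52°  ✓
  (4,5): δ = 137.74°  ·
  (4,6): δ = 106.65°  ·
  (5,6): δ = 148.91°  ·
antipodal pairs: 3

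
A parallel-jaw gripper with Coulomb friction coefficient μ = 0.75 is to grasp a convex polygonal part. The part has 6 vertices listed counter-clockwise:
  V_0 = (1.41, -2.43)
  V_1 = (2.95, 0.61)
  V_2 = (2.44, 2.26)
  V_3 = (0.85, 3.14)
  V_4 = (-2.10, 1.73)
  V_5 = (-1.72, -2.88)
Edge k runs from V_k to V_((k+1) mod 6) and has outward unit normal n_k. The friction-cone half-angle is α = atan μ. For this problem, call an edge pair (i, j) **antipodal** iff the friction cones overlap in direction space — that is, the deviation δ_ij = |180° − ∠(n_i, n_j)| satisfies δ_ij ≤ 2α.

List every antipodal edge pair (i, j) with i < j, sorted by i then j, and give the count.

α = atan 0.75 = 36.87°;  2α = 73.74°
n_0 = (+0.8921, -0.4519)
n_1 = (+0.9554, +0.2953)
n_2 = (+0.4842, +0.8749)
n_3 = (-0.4312, +0.9022)
n_4 = (-0.9966, -0.0822)
n_5 = (+0.1423, -0.9898)
  (0,1): δ = 135.96°  ·
  (0,2): δ = 92.10°  ·
  (0,3): δ = 37.59°  ✓
  (0,4): δ = 31.58°  ✓
  (0,5): δ = 125.05°  ·
  (1,2): δ = 136.14°  ·
  (1,3): δ = 81.63°  ·
  (1,4): δ = 12.46°  ✓
  (1,5): δ = 81.01°  ·
  (2,3): δ = 125.49°  ·
  (2,4): δ = 56.33°  ✓
  (2,5): δ = 37.14°  ✓
  (3,4): δ = 110.83°  ·
  (3,5): δ = 17.36°  ✓
  (4,5): δ = 86.53°  ·
antipodal pairs: 6

count = 6; pairs: (0,3), (0,4), (1,4), (2,4), (2,5), (3,5)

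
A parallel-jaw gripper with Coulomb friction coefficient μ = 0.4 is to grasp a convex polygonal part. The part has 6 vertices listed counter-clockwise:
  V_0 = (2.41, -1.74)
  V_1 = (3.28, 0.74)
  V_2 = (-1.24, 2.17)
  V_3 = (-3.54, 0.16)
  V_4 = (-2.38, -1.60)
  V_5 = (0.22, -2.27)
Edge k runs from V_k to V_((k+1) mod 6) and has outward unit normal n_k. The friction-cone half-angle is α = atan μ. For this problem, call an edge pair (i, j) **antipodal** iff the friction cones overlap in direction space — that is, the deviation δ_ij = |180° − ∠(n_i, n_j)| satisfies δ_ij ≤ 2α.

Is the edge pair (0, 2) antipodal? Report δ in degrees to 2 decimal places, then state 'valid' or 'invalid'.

α = atan 0.4 = 21.80°;  2α = 43.60°
edge 0: e_0 = (+0.87, +2.48);  n_0 = (+0.9436, -0.3310)
edge 2: e_2 = (-2.30, -2.01);  n_2 = (-0.6580, +0.7530)
∠(n_0, n_2) = 150.48°
δ = |180° − 150.48°| = 29.52°
29.52° ≤ 2α = 43.60°  →  valid

δ = 29.52°, valid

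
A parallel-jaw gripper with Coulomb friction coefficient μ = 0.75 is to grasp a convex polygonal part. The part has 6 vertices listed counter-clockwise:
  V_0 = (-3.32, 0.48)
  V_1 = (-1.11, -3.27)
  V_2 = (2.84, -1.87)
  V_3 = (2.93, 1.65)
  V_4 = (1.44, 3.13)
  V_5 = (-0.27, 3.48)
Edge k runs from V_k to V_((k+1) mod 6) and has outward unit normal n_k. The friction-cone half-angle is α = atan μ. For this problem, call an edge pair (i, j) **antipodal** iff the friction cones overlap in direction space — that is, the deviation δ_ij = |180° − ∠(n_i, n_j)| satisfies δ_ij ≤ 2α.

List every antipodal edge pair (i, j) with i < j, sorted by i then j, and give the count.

count = 7; pairs: (0,2), (0,3), (0,4), (1,3), (1,4), (1,5), (2,5)

α = atan 0.75 = 36.87°;  2α = 73.74°
n_0 = (-0.8615, -0.5077)
n_1 = (+0.3341, -0.9425)
n_2 = (+0.9997, -0.0256)
n_3 = (+0.7047, +0.7095)
n_4 = (+0.2005, +0.9797)
n_5 = (-0.7012, +0.7129)
  (0,1): δ = 101.00°  ·
  (0,2): δ = 31.98°  ✓
  (0,3): δ = 14.68°  ✓
  (0,4): δ = 47.92°  ✓
  (0,5): δ = 104.01°  ·
  (1,2): δ = 110.98°  ·
  (1,3): δ = 64.32°  ✓
  (1,4): δ = 31.08°  ✓
  (1,5): δ = 25.01°  ✓
  (2,3): δ = 133.34°  ·
  (2,4): δ = 100.10°  ·
  (2,5): δ = 44.01°  ✓
  (3,4): δ = 146.76°  ·
  (3,5): δ = 90.67°  ·
  (4,5): δ = 123.91°  ·
antipodal pairs: 7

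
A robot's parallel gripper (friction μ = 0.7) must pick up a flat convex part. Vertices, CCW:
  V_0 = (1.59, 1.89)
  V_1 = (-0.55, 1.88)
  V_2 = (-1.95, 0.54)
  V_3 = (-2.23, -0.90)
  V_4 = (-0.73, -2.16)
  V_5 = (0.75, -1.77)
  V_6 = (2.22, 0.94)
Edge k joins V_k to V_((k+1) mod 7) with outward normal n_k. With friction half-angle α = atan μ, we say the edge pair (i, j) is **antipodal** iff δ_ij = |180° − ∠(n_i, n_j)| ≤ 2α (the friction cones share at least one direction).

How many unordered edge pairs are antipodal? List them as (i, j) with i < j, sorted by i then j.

α = atan 0.7 = 34.99°;  2α = 69.98°
n_0 = (-0.0047, +1.0000)
n_1 = (-0.6915, +0.7224)
n_2 = (-0.9816, +0.1909)
n_3 = (-0.6432, -0.7657)
n_4 = (+0.2548, -0.9670)
n_5 = (+0.8790, -0.4768)
n_6 = (+0.8334, +0.5527)
  (0,1): δ = 136.52°  ·
  (0,2): δ = 101.27°  ·
  (0,3): δ = 40.30°  ✓
  (0,4): δ = 14.49°  ✓
  (0,5): δ = 61.26°  ✓
  (0,6): δ = 123.28°  ·
  (1,2): δ = 144.75°  ·
  (1,3): δ = 83.78°  ·
  (1,4): δ = 28.98°  ✓
  (1,5): δ = 17.78°  ✓
  (1,6): δ = 79.81°  ·
  (2,3): δ = 119.03°  ·
  (2,4): δ = 64.23°  ✓
  (2,5): δ = 17.47°  ✓
  (2,6): δ = 44.55°  ✓
  (3,4): δ = 125.21°  ·
  (3,5): δ = 78.45°  ·
  (3,6): δ = 16.42°  ✓
  (4,5): δ = 133.24°  ·
  (4,6): δ = 71.21°  ·
  (5,6): δ = 117.97°  ·
antipodal pairs: 9

count = 9; pairs: (0,3), (0,4), (0,5), (1,4), (1,5), (2,4), (2,5), (2,6), (3,6)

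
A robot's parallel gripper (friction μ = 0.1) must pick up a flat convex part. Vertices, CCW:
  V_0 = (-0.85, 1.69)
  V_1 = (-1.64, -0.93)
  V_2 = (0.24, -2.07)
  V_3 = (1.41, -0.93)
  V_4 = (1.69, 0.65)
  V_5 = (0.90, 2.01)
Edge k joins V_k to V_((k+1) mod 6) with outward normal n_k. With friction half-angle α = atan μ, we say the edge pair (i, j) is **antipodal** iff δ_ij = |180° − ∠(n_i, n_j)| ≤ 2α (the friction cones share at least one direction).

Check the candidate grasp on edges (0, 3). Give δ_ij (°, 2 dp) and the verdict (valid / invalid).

α = atan 0.1 = 5.71°;  2α = 11.42°
edge 0: e_0 = (-0.79, -2.62);  n_0 = (-0.9574, +0.2887)
edge 3: e_3 = (+0.28, +1.58);  n_3 = (+0.9847, -0.1745)
∠(n_0, n_3) = 173.27°
δ = |180° − 173.27°| = 6.73°
6.73° ≤ 2α = 11.42°  →  valid

δ = 6.73°, valid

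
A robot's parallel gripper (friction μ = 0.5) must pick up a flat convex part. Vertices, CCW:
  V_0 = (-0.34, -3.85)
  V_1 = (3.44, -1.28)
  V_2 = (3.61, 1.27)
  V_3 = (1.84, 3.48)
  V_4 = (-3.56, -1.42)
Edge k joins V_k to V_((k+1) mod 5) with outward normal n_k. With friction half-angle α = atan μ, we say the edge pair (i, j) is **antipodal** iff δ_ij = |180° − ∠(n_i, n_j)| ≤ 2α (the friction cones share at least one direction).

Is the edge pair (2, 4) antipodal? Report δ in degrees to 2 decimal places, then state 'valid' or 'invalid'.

δ = 14.27°, valid

α = atan 0.5 = 26.57°;  2α = 53.13°
edge 2: e_2 = (-1.77, +2.21);  n_2 = (+0.7805, +0.6251)
edge 4: e_4 = (+3.22, -2.43);  n_4 = (-0.6024, -0.7982)
∠(n_2, n_4) = 165.73°
δ = |180° − 165.73°| = 14.27°
14.27° ≤ 2α = 53.13°  →  valid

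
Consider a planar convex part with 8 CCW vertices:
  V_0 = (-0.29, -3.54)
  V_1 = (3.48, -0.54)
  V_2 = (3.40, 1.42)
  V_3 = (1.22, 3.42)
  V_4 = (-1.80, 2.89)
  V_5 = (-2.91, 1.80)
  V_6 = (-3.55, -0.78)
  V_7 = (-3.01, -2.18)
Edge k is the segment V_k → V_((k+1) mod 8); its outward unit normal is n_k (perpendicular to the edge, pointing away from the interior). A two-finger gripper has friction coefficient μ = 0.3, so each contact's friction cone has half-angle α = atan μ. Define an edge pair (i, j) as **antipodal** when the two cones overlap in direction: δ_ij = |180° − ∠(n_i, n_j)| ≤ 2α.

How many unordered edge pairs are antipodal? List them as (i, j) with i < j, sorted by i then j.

α = atan 0.3 = 16.70°;  2α = 33.40°
n_0 = (+0.6227, -0.7825)
n_1 = (+0.9992, +0.0408)
n_2 = (+0.6760, +0.7369)
n_3 = (-0.1729, +0.9849)
n_4 = (-0.7006, +0.7135)
n_5 = (-0.9706, +0.2408)
n_6 = (-0.9330, -0.3599)
n_7 = (-0.4472, -0.8944)
  (0,1): δ = 126.17°  ·
  (0,2): δ = 81.05°  ·
  (0,3): δ = 28.56°  ✓
  (0,4): δ = 5.97°  ✓
  (0,5): δ = 37.56°  ·
  (0,6): δ = 72.58°  ·
  (0,7): δ = 114.92°  ·
  (1,2): δ = 134.87°  ·
  (1,3): δ = 82.38°  ·
  (1,4): δ = 47.86°  ·
  (1,5): δ = 16.27°  ✓
  (1,6): δ = 18.76°  ✓
  (1,7): δ = 61.10°  ·
  (2,3): δ = 127.51°  ·
  (2,4): δ = 92.99°  ·
  (2,5): δ = 61.40°  ·
  (2,6): δ = 26.37°  ✓
  (2,7): δ = 15.97°  ✓
  (3,4): δ = 145.47°  ·
  (3,5): δ = 113.89°  ·
  (3,6): δ = 78.86°  ·
  (3,7): δ = 36.52°  ·
  (4,5): δ = 148.41°  ·
  (4,6): δ = 113.39°  ·
  (4,7): δ = 71.04°  ·
  (5,6): δ = 144.98°  ·
  (5,7): δ = 102.63°  ·
  (6,7): δ = 137.66°  ·
antipodal pairs: 6

count = 6; pairs: (0,3), (0,4), (1,5), (1,6), (2,6), (2,7)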